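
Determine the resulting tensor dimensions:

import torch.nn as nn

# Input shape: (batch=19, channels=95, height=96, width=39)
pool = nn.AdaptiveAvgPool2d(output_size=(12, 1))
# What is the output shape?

Input shape: (19, 95, 96, 39)
Output shape: (19, 95, 12, 1)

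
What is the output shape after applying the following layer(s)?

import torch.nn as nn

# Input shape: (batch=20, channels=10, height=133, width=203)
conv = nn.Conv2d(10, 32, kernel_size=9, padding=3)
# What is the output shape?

Input shape: (20, 10, 133, 203)
Output shape: (20, 32, 131, 201)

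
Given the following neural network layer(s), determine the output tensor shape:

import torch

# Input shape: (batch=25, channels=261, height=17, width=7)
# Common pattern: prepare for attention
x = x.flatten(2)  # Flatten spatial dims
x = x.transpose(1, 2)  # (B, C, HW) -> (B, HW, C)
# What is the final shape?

Input shape: (25, 261, 17, 7)
  -> after flatten(2): (25, 261, 119)
Output shape: (25, 119, 261)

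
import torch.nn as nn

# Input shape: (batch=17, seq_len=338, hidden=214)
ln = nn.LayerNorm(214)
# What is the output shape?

Input shape: (17, 338, 214)
Output shape: (17, 338, 214)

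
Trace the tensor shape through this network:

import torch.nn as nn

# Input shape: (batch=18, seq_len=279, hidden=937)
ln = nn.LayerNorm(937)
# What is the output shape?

Input shape: (18, 279, 937)
Output shape: (18, 279, 937)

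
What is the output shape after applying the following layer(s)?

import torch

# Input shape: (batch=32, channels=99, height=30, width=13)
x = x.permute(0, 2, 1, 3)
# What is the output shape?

Input shape: (32, 99, 30, 13)
Output shape: (32, 30, 99, 13)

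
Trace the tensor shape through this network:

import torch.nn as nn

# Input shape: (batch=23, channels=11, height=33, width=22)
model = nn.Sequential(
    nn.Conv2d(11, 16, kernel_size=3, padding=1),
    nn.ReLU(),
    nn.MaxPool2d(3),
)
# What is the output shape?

Input shape: (23, 11, 33, 22)
  -> after Conv2d: (23, 16, 33, 22)
  -> after ReLU: (23, 16, 33, 22)
Output shape: (23, 16, 11, 7)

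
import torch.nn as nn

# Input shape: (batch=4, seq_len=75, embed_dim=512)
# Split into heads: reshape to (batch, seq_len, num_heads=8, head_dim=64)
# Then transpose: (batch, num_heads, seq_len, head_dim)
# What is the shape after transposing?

Input shape: (4, 75, 512)
  -> after reshape: (4, 75, 8, 64)
Output shape: (4, 8, 75, 64)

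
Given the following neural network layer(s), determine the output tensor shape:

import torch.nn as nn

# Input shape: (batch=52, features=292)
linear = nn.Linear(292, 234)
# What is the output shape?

Input shape: (52, 292)
Output shape: (52, 234)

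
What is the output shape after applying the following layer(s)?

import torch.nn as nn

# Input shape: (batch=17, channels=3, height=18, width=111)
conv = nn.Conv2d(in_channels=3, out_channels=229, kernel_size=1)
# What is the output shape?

Input shape: (17, 3, 18, 111)
Output shape: (17, 229, 18, 111)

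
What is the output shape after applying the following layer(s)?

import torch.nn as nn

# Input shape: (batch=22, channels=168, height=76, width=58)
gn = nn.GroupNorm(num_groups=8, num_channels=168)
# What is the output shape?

Input shape: (22, 168, 76, 58)
Output shape: (22, 168, 76, 58)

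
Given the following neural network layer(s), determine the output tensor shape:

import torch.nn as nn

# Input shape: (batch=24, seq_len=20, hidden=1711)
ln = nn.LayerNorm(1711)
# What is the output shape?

Input shape: (24, 20, 1711)
Output shape: (24, 20, 1711)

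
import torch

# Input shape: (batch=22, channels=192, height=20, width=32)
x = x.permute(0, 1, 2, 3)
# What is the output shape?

Input shape: (22, 192, 20, 32)
Output shape: (22, 192, 20, 32)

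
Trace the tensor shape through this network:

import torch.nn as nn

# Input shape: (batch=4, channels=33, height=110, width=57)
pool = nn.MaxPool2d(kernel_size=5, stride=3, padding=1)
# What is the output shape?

Input shape: (4, 33, 110, 57)
Output shape: (4, 33, 36, 19)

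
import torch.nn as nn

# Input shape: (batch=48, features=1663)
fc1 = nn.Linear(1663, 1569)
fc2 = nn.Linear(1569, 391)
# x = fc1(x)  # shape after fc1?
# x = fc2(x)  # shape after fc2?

Input shape: (48, 1663)
  -> after fc1: (48, 1569)
Output shape: (48, 391)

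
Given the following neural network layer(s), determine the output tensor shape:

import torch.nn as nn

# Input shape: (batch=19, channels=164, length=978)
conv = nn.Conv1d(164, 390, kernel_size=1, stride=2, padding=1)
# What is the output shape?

Input shape: (19, 164, 978)
Output shape: (19, 390, 490)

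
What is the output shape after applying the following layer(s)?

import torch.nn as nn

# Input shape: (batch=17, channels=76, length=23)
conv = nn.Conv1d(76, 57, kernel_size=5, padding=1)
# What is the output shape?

Input shape: (17, 76, 23)
Output shape: (17, 57, 21)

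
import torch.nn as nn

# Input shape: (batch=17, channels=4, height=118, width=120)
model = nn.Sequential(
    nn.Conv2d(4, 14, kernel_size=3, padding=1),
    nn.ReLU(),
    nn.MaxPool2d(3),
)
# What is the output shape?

Input shape: (17, 4, 118, 120)
  -> after Conv2d: (17, 14, 118, 120)
  -> after ReLU: (17, 14, 118, 120)
Output shape: (17, 14, 39, 40)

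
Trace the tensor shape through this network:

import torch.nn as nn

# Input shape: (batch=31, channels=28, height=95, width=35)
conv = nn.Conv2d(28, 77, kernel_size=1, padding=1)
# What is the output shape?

Input shape: (31, 28, 95, 35)
Output shape: (31, 77, 97, 37)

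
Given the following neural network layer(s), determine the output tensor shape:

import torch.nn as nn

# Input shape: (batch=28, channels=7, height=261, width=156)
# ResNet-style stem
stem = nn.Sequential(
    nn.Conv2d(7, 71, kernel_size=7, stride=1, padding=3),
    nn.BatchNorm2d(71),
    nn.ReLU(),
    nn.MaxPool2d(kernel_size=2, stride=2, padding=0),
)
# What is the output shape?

Input shape: (28, 7, 261, 156)
  -> after Conv2d 7x7 stride=1: (28, 71, 261, 156)
Output shape: (28, 71, 130, 78)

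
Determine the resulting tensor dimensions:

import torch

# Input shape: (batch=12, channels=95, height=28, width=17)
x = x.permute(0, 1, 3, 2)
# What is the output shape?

Input shape: (12, 95, 28, 17)
Output shape: (12, 95, 17, 28)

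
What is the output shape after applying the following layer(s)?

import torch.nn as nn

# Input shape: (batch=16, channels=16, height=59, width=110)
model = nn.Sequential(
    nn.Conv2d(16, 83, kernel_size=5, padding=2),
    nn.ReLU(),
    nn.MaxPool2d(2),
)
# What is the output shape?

Input shape: (16, 16, 59, 110)
  -> after Conv2d: (16, 83, 59, 110)
  -> after ReLU: (16, 83, 59, 110)
Output shape: (16, 83, 29, 55)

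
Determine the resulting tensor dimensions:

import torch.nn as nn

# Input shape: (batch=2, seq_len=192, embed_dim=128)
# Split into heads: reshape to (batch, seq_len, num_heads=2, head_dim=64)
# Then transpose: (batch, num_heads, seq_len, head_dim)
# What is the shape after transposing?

Input shape: (2, 192, 128)
  -> after reshape: (2, 192, 2, 64)
Output shape: (2, 2, 192, 64)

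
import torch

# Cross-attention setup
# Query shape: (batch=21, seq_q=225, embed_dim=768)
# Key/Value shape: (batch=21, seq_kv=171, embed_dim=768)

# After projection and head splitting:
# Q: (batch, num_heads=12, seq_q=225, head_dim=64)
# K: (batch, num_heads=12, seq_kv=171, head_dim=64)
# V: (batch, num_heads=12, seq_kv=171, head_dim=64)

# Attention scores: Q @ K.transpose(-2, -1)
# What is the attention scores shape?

Input shape: (21, 225, 768)
Output shape: (21, 12, 225, 171)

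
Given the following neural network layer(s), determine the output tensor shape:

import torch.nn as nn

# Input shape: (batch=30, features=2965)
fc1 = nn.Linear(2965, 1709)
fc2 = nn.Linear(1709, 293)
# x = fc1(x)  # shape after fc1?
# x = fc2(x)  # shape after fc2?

Input shape: (30, 2965)
  -> after fc1: (30, 1709)
Output shape: (30, 293)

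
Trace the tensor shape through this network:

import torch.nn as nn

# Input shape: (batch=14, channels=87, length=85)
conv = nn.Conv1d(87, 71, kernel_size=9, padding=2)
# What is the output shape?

Input shape: (14, 87, 85)
Output shape: (14, 71, 81)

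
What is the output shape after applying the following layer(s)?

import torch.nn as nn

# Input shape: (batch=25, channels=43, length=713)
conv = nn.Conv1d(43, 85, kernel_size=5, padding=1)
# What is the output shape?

Input shape: (25, 43, 713)
Output shape: (25, 85, 711)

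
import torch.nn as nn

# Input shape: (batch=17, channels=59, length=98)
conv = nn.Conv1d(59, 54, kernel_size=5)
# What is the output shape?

Input shape: (17, 59, 98)
Output shape: (17, 54, 94)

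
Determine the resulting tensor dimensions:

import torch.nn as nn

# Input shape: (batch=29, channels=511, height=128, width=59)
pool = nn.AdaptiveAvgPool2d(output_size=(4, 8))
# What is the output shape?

Input shape: (29, 511, 128, 59)
Output shape: (29, 511, 4, 8)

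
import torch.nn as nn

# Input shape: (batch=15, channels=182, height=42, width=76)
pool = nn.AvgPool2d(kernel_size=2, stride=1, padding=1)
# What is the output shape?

Input shape: (15, 182, 42, 76)
Output shape: (15, 182, 43, 77)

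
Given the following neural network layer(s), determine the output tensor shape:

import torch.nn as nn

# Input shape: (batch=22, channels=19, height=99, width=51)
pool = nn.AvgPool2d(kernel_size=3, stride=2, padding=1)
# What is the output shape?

Input shape: (22, 19, 99, 51)
Output shape: (22, 19, 50, 26)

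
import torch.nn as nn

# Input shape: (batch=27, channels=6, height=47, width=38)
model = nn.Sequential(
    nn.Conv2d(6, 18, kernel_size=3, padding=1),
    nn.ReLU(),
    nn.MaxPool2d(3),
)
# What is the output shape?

Input shape: (27, 6, 47, 38)
  -> after Conv2d: (27, 18, 47, 38)
  -> after ReLU: (27, 18, 47, 38)
Output shape: (27, 18, 15, 12)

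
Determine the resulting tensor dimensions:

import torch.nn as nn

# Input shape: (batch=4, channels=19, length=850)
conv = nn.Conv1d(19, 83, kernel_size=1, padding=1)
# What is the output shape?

Input shape: (4, 19, 850)
Output shape: (4, 83, 852)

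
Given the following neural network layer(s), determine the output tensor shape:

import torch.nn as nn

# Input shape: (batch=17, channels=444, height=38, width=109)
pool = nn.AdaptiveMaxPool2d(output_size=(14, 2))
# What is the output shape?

Input shape: (17, 444, 38, 109)
Output shape: (17, 444, 14, 2)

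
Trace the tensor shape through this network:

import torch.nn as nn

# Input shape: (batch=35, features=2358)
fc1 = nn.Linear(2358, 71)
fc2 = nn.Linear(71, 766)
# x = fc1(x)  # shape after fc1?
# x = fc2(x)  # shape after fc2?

Input shape: (35, 2358)
  -> after fc1: (35, 71)
Output shape: (35, 766)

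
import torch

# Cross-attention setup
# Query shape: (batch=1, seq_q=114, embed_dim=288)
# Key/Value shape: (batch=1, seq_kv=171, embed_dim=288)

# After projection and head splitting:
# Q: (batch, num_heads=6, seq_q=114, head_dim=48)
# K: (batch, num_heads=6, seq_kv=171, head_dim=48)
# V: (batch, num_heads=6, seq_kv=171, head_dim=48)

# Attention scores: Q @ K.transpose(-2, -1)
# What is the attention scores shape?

Input shape: (1, 114, 288)
Output shape: (1, 6, 114, 171)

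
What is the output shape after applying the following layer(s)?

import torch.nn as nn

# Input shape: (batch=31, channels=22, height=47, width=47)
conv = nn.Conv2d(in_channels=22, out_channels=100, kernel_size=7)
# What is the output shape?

Input shape: (31, 22, 47, 47)
Output shape: (31, 100, 41, 41)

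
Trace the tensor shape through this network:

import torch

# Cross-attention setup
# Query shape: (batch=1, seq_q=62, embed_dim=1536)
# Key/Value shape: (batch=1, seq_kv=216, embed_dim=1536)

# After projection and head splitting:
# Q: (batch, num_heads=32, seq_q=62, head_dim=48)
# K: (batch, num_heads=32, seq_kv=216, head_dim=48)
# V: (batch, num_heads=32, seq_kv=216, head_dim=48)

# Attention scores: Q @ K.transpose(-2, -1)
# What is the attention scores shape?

Input shape: (1, 62, 1536)
Output shape: (1, 32, 62, 216)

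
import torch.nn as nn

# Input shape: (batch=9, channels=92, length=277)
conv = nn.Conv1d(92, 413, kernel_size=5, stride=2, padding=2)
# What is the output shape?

Input shape: (9, 92, 277)
Output shape: (9, 413, 139)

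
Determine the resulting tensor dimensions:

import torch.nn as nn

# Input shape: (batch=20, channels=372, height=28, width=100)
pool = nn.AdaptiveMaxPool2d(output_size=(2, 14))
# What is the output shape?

Input shape: (20, 372, 28, 100)
Output shape: (20, 372, 2, 14)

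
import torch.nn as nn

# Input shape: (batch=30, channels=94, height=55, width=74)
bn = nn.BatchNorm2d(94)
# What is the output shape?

Input shape: (30, 94, 55, 74)
Output shape: (30, 94, 55, 74)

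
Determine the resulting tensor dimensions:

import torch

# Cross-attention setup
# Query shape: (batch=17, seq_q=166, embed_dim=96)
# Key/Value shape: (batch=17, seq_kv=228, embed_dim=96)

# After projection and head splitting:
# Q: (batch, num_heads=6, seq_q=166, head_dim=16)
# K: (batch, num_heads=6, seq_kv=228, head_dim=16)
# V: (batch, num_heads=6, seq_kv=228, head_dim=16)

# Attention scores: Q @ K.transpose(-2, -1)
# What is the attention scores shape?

Input shape: (17, 166, 96)
Output shape: (17, 6, 166, 228)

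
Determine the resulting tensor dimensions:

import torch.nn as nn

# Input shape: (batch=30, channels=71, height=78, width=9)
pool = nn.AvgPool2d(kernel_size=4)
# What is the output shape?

Input shape: (30, 71, 78, 9)
Output shape: (30, 71, 19, 2)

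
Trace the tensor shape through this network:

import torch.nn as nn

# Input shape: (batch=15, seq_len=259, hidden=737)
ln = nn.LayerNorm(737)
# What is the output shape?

Input shape: (15, 259, 737)
Output shape: (15, 259, 737)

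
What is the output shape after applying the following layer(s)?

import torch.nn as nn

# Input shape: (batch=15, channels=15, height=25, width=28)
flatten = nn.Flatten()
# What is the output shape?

Input shape: (15, 15, 25, 28)
Output shape: (15, 10500)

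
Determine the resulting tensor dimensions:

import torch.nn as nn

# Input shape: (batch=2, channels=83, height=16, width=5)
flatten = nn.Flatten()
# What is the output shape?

Input shape: (2, 83, 16, 5)
Output shape: (2, 6640)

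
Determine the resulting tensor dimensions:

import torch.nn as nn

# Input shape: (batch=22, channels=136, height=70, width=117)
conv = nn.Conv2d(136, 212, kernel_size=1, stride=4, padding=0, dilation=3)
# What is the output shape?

Input shape: (22, 136, 70, 117)
Output shape: (22, 212, 18, 30)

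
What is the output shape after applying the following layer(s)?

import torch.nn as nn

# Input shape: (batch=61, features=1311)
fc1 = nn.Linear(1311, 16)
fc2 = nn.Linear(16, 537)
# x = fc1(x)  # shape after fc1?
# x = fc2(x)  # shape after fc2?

Input shape: (61, 1311)
  -> after fc1: (61, 16)
Output shape: (61, 537)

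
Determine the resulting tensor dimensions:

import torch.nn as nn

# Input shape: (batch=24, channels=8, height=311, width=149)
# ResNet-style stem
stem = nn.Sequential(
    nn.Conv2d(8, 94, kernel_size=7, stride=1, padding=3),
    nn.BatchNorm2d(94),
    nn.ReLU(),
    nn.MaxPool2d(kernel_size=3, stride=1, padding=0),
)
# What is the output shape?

Input shape: (24, 8, 311, 149)
  -> after Conv2d 7x7 stride=1: (24, 94, 311, 149)
Output shape: (24, 94, 309, 147)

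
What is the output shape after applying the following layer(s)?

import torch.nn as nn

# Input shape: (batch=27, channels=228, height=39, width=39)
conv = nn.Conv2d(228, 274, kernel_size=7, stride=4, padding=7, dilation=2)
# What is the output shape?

Input shape: (27, 228, 39, 39)
Output shape: (27, 274, 11, 11)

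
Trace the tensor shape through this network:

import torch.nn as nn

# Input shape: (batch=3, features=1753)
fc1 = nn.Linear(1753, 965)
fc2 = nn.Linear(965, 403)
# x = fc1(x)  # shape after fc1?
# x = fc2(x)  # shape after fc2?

Input shape: (3, 1753)
  -> after fc1: (3, 965)
Output shape: (3, 403)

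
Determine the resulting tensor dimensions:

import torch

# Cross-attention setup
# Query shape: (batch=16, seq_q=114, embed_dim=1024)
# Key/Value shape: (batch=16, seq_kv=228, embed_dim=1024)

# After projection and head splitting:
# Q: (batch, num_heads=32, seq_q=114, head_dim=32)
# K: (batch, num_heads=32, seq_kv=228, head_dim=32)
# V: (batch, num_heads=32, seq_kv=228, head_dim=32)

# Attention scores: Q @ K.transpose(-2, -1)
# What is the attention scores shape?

Input shape: (16, 114, 1024)
Output shape: (16, 32, 114, 228)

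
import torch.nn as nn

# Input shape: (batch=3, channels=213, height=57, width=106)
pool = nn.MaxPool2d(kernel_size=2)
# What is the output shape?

Input shape: (3, 213, 57, 106)
Output shape: (3, 213, 28, 53)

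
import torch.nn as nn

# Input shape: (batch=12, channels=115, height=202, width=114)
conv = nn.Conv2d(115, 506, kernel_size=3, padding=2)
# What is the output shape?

Input shape: (12, 115, 202, 114)
Output shape: (12, 506, 204, 116)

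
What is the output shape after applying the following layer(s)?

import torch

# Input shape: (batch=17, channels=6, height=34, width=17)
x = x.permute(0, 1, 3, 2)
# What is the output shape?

Input shape: (17, 6, 34, 17)
Output shape: (17, 6, 17, 34)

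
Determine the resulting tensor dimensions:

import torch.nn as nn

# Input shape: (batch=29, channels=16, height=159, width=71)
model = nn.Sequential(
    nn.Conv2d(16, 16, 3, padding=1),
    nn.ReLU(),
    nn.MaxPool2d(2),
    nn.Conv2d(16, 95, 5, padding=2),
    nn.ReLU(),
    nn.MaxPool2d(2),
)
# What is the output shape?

Input shape: (29, 16, 159, 71)
  -> after first Conv2d: (29, 16, 159, 71)
  -> after first MaxPool2d: (29, 16, 79, 35)
  -> after second Conv2d: (29, 95, 79, 35)
Output shape: (29, 95, 39, 17)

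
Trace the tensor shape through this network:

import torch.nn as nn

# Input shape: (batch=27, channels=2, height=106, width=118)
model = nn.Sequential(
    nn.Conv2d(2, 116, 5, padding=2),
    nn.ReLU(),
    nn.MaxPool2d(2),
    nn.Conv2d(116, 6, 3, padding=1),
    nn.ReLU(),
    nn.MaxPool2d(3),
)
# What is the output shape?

Input shape: (27, 2, 106, 118)
  -> after first Conv2d: (27, 116, 106, 118)
  -> after first MaxPool2d: (27, 116, 53, 59)
  -> after second Conv2d: (27, 6, 53, 59)
Output shape: (27, 6, 17, 19)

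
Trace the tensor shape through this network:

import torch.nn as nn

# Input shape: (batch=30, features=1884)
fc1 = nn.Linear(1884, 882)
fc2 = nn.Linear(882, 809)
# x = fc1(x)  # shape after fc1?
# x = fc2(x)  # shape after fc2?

Input shape: (30, 1884)
  -> after fc1: (30, 882)
Output shape: (30, 809)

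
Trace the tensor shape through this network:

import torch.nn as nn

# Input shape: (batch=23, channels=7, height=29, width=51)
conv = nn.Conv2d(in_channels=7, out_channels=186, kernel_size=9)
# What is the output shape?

Input shape: (23, 7, 29, 51)
Output shape: (23, 186, 21, 43)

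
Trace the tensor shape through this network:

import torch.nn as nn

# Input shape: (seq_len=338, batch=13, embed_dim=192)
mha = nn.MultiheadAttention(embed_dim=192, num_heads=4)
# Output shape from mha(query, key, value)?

Input shape: (338, 13, 192)
Output shape: (338, 13, 192)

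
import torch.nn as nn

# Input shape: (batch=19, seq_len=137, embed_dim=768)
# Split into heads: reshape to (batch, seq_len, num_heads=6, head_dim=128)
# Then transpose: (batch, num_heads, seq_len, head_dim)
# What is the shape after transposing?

Input shape: (19, 137, 768)
  -> after reshape: (19, 137, 6, 128)
Output shape: (19, 6, 137, 128)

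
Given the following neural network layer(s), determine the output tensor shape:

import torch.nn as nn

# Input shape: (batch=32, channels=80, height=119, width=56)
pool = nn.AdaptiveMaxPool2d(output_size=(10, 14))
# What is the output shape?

Input shape: (32, 80, 119, 56)
Output shape: (32, 80, 10, 14)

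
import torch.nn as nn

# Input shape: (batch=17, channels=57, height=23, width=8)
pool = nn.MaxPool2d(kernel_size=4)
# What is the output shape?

Input shape: (17, 57, 23, 8)
Output shape: (17, 57, 5, 2)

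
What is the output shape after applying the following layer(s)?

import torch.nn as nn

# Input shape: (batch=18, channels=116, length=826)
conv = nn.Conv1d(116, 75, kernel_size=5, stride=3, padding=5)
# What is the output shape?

Input shape: (18, 116, 826)
Output shape: (18, 75, 278)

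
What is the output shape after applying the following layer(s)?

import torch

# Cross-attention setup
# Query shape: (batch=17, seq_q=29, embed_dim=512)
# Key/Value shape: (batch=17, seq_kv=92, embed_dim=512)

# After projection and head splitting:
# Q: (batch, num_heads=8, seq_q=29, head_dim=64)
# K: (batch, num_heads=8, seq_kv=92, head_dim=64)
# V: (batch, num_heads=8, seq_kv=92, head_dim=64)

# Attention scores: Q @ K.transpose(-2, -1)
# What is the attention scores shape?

Input shape: (17, 29, 512)
Output shape: (17, 8, 29, 92)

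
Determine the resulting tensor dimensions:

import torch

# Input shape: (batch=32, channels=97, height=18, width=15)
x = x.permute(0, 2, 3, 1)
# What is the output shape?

Input shape: (32, 97, 18, 15)
Output shape: (32, 18, 15, 97)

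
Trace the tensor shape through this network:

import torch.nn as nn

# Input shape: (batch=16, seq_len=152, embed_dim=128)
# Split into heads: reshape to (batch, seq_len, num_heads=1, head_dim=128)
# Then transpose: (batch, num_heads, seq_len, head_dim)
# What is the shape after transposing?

Input shape: (16, 152, 128)
  -> after reshape: (16, 152, 1, 128)
Output shape: (16, 1, 152, 128)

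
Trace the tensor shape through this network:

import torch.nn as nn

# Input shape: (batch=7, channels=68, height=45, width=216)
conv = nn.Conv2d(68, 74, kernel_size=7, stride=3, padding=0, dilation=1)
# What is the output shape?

Input shape: (7, 68, 45, 216)
Output shape: (7, 74, 13, 70)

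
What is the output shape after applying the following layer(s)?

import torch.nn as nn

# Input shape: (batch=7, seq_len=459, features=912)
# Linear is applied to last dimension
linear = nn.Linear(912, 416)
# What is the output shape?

Input shape: (7, 459, 912)
Output shape: (7, 459, 416)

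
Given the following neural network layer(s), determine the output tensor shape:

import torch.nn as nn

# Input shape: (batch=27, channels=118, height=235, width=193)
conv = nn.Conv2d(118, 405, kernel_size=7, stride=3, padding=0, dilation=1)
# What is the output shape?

Input shape: (27, 118, 235, 193)
Output shape: (27, 405, 77, 63)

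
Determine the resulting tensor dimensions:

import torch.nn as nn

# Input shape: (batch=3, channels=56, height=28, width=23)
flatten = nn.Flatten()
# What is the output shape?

Input shape: (3, 56, 28, 23)
Output shape: (3, 36064)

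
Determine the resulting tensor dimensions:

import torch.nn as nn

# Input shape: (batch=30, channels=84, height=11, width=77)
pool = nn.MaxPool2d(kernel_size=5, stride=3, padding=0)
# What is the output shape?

Input shape: (30, 84, 11, 77)
Output shape: (30, 84, 3, 25)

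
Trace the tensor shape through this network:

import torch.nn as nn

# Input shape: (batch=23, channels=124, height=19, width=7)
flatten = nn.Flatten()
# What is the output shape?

Input shape: (23, 124, 19, 7)
Output shape: (23, 16492)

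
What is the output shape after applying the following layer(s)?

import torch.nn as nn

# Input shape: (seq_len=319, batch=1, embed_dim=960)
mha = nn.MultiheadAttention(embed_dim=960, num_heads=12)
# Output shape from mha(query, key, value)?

Input shape: (319, 1, 960)
Output shape: (319, 1, 960)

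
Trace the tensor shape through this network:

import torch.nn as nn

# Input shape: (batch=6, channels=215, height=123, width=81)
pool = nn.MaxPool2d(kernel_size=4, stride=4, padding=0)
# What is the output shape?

Input shape: (6, 215, 123, 81)
Output shape: (6, 215, 30, 20)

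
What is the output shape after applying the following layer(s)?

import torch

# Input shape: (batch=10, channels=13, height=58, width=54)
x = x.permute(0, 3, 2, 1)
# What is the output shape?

Input shape: (10, 13, 58, 54)
Output shape: (10, 54, 58, 13)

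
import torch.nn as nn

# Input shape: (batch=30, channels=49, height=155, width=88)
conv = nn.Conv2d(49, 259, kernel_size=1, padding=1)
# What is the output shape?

Input shape: (30, 49, 155, 88)
Output shape: (30, 259, 157, 90)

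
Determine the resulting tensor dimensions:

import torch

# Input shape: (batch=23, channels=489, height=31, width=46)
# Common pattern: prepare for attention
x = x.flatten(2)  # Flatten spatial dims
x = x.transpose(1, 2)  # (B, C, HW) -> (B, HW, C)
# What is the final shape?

Input shape: (23, 489, 31, 46)
  -> after flatten(2): (23, 489, 1426)
Output shape: (23, 1426, 489)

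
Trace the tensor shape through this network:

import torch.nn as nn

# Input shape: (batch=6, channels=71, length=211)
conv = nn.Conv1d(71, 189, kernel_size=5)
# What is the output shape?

Input shape: (6, 71, 211)
Output shape: (6, 189, 207)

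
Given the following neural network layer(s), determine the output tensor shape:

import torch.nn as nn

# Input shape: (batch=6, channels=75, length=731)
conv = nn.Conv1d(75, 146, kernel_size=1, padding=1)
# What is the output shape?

Input shape: (6, 75, 731)
Output shape: (6, 146, 733)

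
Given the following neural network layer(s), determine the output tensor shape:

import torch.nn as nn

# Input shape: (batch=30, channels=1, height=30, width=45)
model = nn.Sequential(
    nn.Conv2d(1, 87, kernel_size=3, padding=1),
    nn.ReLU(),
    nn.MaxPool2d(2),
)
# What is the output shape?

Input shape: (30, 1, 30, 45)
  -> after Conv2d: (30, 87, 30, 45)
  -> after ReLU: (30, 87, 30, 45)
Output shape: (30, 87, 15, 22)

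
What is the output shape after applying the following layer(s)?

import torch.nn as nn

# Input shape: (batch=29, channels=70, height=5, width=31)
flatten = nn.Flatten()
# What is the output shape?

Input shape: (29, 70, 5, 31)
Output shape: (29, 10850)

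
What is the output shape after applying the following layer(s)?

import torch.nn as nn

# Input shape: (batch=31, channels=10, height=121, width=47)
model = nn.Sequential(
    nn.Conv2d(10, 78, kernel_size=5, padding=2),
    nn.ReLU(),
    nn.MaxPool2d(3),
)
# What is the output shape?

Input shape: (31, 10, 121, 47)
  -> after Conv2d: (31, 78, 121, 47)
  -> after ReLU: (31, 78, 121, 47)
Output shape: (31, 78, 40, 15)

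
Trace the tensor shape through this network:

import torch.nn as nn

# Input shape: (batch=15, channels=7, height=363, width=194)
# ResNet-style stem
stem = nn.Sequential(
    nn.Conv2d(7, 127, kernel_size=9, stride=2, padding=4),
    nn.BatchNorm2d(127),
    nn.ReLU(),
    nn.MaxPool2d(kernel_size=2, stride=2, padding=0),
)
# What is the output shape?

Input shape: (15, 7, 363, 194)
  -> after Conv2d 9x9 stride=2: (15, 127, 182, 97)
Output shape: (15, 127, 91, 48)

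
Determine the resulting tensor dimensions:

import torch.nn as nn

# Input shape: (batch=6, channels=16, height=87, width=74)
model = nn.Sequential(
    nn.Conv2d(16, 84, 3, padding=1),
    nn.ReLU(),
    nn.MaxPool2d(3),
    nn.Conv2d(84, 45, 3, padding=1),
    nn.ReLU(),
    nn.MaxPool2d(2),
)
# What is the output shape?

Input shape: (6, 16, 87, 74)
  -> after first Conv2d: (6, 84, 87, 74)
  -> after first MaxPool2d: (6, 84, 29, 24)
  -> after second Conv2d: (6, 45, 29, 24)
Output shape: (6, 45, 14, 12)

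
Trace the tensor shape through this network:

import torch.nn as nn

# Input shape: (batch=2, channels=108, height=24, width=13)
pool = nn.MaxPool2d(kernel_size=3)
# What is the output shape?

Input shape: (2, 108, 24, 13)
Output shape: (2, 108, 8, 4)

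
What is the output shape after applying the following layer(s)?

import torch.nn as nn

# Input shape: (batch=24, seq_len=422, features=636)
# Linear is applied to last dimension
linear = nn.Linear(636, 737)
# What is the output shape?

Input shape: (24, 422, 636)
Output shape: (24, 422, 737)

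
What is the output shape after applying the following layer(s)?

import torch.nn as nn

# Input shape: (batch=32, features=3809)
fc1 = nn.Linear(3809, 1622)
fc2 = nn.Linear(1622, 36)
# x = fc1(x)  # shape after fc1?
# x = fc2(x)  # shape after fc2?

Input shape: (32, 3809)
  -> after fc1: (32, 1622)
Output shape: (32, 36)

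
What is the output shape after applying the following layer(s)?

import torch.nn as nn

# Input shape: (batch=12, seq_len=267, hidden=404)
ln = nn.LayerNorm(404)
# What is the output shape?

Input shape: (12, 267, 404)
Output shape: (12, 267, 404)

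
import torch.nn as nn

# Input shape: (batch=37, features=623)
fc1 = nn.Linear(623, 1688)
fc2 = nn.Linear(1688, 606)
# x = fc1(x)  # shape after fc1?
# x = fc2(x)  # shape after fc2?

Input shape: (37, 623)
  -> after fc1: (37, 1688)
Output shape: (37, 606)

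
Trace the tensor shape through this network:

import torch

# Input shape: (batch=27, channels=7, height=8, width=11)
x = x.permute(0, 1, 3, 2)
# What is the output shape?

Input shape: (27, 7, 8, 11)
Output shape: (27, 7, 11, 8)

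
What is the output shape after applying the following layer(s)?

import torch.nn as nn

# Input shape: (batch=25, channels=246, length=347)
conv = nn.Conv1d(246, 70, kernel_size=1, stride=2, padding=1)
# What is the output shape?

Input shape: (25, 246, 347)
Output shape: (25, 70, 175)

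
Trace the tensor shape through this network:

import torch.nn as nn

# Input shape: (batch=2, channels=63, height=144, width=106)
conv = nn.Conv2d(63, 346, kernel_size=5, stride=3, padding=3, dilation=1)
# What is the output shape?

Input shape: (2, 63, 144, 106)
Output shape: (2, 346, 49, 36)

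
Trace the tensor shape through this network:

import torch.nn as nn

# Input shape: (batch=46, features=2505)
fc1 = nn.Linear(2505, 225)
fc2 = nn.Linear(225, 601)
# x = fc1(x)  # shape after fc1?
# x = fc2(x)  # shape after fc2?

Input shape: (46, 2505)
  -> after fc1: (46, 225)
Output shape: (46, 601)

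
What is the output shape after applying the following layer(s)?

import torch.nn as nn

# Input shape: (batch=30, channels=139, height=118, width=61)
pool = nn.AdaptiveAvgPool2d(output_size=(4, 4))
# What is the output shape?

Input shape: (30, 139, 118, 61)
Output shape: (30, 139, 4, 4)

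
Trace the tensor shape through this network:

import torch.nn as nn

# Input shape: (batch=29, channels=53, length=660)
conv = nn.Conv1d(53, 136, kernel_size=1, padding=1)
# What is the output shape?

Input shape: (29, 53, 660)
Output shape: (29, 136, 662)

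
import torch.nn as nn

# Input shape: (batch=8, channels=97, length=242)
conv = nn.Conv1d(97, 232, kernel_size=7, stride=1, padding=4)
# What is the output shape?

Input shape: (8, 97, 242)
Output shape: (8, 232, 244)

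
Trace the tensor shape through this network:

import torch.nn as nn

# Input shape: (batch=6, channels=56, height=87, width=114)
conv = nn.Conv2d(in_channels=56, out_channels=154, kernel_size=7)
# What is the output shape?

Input shape: (6, 56, 87, 114)
Output shape: (6, 154, 81, 108)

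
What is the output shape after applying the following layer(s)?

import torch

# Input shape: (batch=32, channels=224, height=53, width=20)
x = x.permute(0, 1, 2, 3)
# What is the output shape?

Input shape: (32, 224, 53, 20)
Output shape: (32, 224, 53, 20)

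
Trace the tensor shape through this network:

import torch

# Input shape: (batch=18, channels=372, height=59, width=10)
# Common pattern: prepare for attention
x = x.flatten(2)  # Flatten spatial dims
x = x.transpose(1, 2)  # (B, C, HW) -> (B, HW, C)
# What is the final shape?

Input shape: (18, 372, 59, 10)
  -> after flatten(2): (18, 372, 590)
Output shape: (18, 590, 372)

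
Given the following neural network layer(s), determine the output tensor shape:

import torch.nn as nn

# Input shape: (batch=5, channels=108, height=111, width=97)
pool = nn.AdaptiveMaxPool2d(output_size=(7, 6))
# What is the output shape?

Input shape: (5, 108, 111, 97)
Output shape: (5, 108, 7, 6)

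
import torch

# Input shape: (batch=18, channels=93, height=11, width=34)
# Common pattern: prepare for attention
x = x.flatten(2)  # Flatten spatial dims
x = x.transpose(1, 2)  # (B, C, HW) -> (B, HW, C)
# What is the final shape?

Input shape: (18, 93, 11, 34)
  -> after flatten(2): (18, 93, 374)
Output shape: (18, 374, 93)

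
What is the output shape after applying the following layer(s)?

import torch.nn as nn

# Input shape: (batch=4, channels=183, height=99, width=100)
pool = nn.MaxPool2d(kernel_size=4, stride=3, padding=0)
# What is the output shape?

Input shape: (4, 183, 99, 100)
Output shape: (4, 183, 32, 33)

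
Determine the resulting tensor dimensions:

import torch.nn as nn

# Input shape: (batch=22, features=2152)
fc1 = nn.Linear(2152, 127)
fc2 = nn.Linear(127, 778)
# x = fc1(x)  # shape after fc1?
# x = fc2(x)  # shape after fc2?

Input shape: (22, 2152)
  -> after fc1: (22, 127)
Output shape: (22, 778)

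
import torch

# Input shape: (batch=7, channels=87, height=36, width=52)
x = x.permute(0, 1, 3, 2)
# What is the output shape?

Input shape: (7, 87, 36, 52)
Output shape: (7, 87, 52, 36)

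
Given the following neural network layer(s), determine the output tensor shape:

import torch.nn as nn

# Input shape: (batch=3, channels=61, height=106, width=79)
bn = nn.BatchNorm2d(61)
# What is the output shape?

Input shape: (3, 61, 106, 79)
Output shape: (3, 61, 106, 79)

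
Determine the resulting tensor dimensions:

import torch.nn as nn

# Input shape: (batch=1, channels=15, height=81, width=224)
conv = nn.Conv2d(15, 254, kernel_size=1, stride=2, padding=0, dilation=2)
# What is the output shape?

Input shape: (1, 15, 81, 224)
Output shape: (1, 254, 41, 112)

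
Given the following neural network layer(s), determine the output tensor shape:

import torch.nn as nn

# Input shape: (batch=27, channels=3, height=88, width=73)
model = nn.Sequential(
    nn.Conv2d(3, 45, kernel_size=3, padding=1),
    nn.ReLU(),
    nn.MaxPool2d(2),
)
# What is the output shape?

Input shape: (27, 3, 88, 73)
  -> after Conv2d: (27, 45, 88, 73)
  -> after ReLU: (27, 45, 88, 73)
Output shape: (27, 45, 44, 36)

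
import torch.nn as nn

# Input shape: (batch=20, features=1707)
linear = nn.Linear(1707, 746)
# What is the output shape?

Input shape: (20, 1707)
Output shape: (20, 746)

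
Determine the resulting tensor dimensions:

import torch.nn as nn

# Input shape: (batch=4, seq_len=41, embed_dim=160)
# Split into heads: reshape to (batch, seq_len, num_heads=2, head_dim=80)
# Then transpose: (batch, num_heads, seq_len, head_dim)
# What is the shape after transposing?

Input shape: (4, 41, 160)
  -> after reshape: (4, 41, 2, 80)
Output shape: (4, 2, 41, 80)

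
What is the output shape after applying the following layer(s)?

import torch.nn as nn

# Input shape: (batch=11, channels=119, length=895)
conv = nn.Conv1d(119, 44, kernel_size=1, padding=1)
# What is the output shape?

Input shape: (11, 119, 895)
Output shape: (11, 44, 897)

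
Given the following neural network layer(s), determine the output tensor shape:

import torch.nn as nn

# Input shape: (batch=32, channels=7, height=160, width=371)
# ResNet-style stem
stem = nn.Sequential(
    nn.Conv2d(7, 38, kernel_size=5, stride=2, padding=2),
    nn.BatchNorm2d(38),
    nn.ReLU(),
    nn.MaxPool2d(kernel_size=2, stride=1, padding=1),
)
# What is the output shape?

Input shape: (32, 7, 160, 371)
  -> after Conv2d 5x5 stride=2: (32, 38, 80, 186)
Output shape: (32, 38, 81, 187)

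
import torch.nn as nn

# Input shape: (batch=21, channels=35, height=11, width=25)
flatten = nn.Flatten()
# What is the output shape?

Input shape: (21, 35, 11, 25)
Output shape: (21, 9625)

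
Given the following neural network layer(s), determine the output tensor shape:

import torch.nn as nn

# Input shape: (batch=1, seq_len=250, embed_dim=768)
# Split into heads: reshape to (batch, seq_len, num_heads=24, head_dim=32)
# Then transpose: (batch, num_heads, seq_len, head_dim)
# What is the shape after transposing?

Input shape: (1, 250, 768)
  -> after reshape: (1, 250, 24, 32)
Output shape: (1, 24, 250, 32)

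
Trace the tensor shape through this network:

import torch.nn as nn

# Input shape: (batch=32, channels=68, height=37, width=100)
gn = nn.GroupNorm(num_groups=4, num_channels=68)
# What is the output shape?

Input shape: (32, 68, 37, 100)
Output shape: (32, 68, 37, 100)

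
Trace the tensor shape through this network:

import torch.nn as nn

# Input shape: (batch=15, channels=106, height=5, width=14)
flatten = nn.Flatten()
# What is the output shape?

Input shape: (15, 106, 5, 14)
Output shape: (15, 7420)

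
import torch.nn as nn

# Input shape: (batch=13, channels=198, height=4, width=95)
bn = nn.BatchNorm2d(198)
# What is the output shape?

Input shape: (13, 198, 4, 95)
Output shape: (13, 198, 4, 95)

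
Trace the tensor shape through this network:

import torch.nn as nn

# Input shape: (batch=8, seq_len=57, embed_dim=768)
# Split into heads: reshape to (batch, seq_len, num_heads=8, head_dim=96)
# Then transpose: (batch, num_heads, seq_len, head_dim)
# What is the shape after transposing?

Input shape: (8, 57, 768)
  -> after reshape: (8, 57, 8, 96)
Output shape: (8, 8, 57, 96)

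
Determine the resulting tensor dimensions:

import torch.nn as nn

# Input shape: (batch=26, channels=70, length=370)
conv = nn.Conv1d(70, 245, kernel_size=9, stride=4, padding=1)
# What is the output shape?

Input shape: (26, 70, 370)
Output shape: (26, 245, 91)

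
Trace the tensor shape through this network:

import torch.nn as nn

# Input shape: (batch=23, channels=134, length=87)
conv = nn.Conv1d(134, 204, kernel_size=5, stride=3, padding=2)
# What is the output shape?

Input shape: (23, 134, 87)
Output shape: (23, 204, 29)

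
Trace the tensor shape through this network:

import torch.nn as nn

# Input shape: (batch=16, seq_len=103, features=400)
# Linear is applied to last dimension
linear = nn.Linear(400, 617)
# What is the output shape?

Input shape: (16, 103, 400)
Output shape: (16, 103, 617)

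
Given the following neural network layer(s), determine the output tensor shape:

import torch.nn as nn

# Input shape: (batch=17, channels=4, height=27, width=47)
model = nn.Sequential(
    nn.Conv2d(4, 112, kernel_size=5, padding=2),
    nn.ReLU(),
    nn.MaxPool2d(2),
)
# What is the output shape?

Input shape: (17, 4, 27, 47)
  -> after Conv2d: (17, 112, 27, 47)
  -> after ReLU: (17, 112, 27, 47)
Output shape: (17, 112, 13, 23)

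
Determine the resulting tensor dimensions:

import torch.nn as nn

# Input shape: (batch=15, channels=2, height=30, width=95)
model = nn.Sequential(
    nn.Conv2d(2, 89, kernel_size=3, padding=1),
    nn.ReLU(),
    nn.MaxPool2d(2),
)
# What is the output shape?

Input shape: (15, 2, 30, 95)
  -> after Conv2d: (15, 89, 30, 95)
  -> after ReLU: (15, 89, 30, 95)
Output shape: (15, 89, 15, 47)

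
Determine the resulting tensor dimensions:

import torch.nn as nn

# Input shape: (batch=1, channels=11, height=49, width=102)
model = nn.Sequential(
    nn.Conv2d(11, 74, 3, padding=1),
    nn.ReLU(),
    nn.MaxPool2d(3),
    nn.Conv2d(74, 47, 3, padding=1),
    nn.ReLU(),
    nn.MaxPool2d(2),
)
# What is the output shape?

Input shape: (1, 11, 49, 102)
  -> after first Conv2d: (1, 74, 49, 102)
  -> after first MaxPool2d: (1, 74, 16, 34)
  -> after second Conv2d: (1, 47, 16, 34)
Output shape: (1, 47, 8, 17)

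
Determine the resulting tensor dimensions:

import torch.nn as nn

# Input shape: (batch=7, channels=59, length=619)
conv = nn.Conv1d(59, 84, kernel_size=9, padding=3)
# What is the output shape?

Input shape: (7, 59, 619)
Output shape: (7, 84, 617)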